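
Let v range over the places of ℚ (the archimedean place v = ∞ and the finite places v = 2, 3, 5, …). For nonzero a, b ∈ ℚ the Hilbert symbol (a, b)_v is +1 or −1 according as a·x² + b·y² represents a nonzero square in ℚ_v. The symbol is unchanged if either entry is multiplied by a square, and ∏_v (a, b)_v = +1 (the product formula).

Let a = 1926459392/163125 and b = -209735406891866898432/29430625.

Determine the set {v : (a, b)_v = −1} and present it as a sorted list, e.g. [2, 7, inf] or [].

[23, 41]

(a, b) ≡ (667, -6043687) mod (ℚ^×)²; places V = {2, 3, 5, 7, 11, 13, 17, 23, 29, 31, 41, ∞}.
(a,b)_31: α=0, u≡14; β=-2, v≡15 (mod 31); (14|31)=+1, (15|31)=-1; sign (−1)^0·+1^-2·-1^0 = +1.
(a,b)_7: α=0, u≡1; β=-2, v≡4 (mod 7); (1|7)=+1, (4|7)=+1; sign (−1)^0·+1^-2·+1^0 = +1.
(a,b)_23: α=1, u≡3; β=5, v≡3 (mod 23); (3|23)=+1, (3|23)=+1; sign (−1)^1·+1^5·+1^1 = -1.
(a,b)_17: α=0, u≡8; β=1, v≡10 (mod 17); (8|17)=+1, (10|17)=-1; sign (−1)^0·+1^1·-1^0 = +1.
(a,b)_2: α=12, β=14; u≡3, v≡1 (mod 8); ε(u)ε(v)=1·0, αω(v)=12·0, βω(u)=14·1; sum ≡ 0  ⇒  +1.
(a,b)_5: α=-4, u≡2; β=-4, v≡2 (mod 5); (2|5)=-1, (2|5)=-1; sign (−1)^0·-1^-4·-1^-4 = +1.
(a,b)_13: α=2, u≡1; β=1, v≡6 (mod 13); (1|13)=+1, (6|13)=-1; sign (−1)^0·+1^1·-1^2 = +1.
(a,b)_∞: sgn(667)=+, sgn(-6043687)=−, so +1.
(a,b)_29: α=-1, u≡23; β=3, v≡28 (mod 29); (23|29)=+1, (28|29)=+1; sign (−1)^0·+1^3·+1^-1 = +1.
(a,b)_41: α=0, u≡28; β=1, v≡26 (mod 41); (28|41)=-1, (26|41)=-1; sign (−1)^0·-1^1·-1^0 = -1.
(a,b)_11: α=2, u≡10; β=0, v≡7 (mod 11); (10|11)=-1, (7|11)=-1; sign (−1)^0·-1^0·-1^2 = +1.
(a,b)_3: α=-2, u≡1; β=2, v≡2 (mod 3); (1|3)=+1, (2|3)=-1; sign (−1)^0·+1^2·-1^-2 = +1.
(667, -6043687 / ℚ) ramifies at {23, 41}: a division algebra.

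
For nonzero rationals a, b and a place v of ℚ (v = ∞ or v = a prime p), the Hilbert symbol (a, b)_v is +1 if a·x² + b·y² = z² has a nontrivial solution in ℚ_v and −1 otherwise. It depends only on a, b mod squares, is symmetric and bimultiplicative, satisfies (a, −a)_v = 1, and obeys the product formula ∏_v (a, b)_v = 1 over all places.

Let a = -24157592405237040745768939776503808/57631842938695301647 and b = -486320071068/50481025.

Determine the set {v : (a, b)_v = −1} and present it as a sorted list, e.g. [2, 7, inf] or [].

(a, b) ≡ (-6601, -27807) mod (ℚ^×)²; places V = {2, 3, 5, 7, 13, 17, 23, 29, 31, 37, 41, ∞}.
(a,b)_17: α=6, u≡10; β=2, v≡14 (mod 17); (10|17)=-1, (14|17)=-1; sign (−1)^0·-1^2·-1^6 = +1.
(a,b)_41: α=1, u≡3; β=2, v≡16 (mod 41); (3|41)=-1, (16|41)=+1; sign (−1)^0·-1^2·+1^1 = +1.
(a,b)_13: α=0, u≡3; β=1, v≡7 (mod 13); (3|13)=+1, (7|13)=-1; sign (−1)^0·+1^1·-1^0 = +1.
(a,b)_7: α=-13, u≡2; β=-4, v≡2 (mod 7); (2|7)=+1, (2|7)=+1; sign (−1)^0·+1^-4·+1^-13 = +1.
(a,b)_5: α=0, u≡1; β=-2, v≡2 (mod 5); (1|5)=+1, (2|5)=-1; sign (−1)^0·+1^-2·-1^0 = +1.
(a,b)_∞: sgn(-6601)=−, sgn(-27807)=−, so -1.
(a,b)_23: α=3, u≡1; β=1, v≡17 (mod 23); (1|23)=+1, (17|23)=-1; sign (−1)^1·+1^1·-1^3 = +1.
(a,b)_2: α=12, β=2; u≡7, v≡1 (mod 8); ε(u)ε(v)=1·0, αω(v)=12·0, βω(u)=2·0; sum ≡ 0  ⇒  +1.
(a,b)_31: α=4, u≡1; β=1, v≡16 (mod 31); (1|31)=+1, (16|31)=+1; sign (−1)^0·+1^1·+1^4 = +1.
(a,b)_29: α=-6, u≡10; β=-2, v≡6 (mod 29); (10|29)=-1, (6|29)=+1; sign (−1)^0·-1^-2·+1^-6 = +1.
(a,b)_37: α=2, u≡31; β=0, v≡17 (mod 37); (31|37)=-1, (17|37)=-1; sign (−1)^0·-1^0·-1^2 = +1.
(a,b)_3: α=18, u≡2; β=3, v≡1 (mod 3); (2|3)=-1, (1|3)=+1; sign (−1)^0·-1^3·+1^18 = -1.
Ram(-6601, -27807) = {3, ∞}; no ℚ_3-point on the conic.

[3, inf]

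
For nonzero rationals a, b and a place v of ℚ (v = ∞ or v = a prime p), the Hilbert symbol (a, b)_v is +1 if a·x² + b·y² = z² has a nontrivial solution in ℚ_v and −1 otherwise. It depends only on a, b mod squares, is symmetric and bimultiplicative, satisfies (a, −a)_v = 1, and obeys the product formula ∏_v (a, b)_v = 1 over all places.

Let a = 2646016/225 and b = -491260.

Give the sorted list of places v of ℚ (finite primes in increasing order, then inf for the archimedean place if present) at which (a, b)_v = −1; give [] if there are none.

[17, 29]

(a, b) ≡ (646, -1015) mod (ℚ^×)²; places V = {2, 3, 5, 7, 11, 17, 19, 29, ∞}.
(a,b)_3: α=-2, u≡1; β=0, v≡2 (mod 3); (1|3)=+1, (2|3)=-1; sign (−1)^0·+1^0·-1^-2 = +1.
(a,b)_2: α=13, β=2; u≡3, v≡1 (mod 8); ε(u)ε(v)=1·0, αω(v)=13·0, βω(u)=2·1; sum ≡ 0  ⇒  +1.
(a,b)_5: α=-2, u≡4; β=1, v≡3 (mod 5); (4|5)=+1, (3|5)=-1; sign (−1)^0·+1^1·-1^-2 = +1.
(a,b)_11: α=0, u≡2; β=2, v≡10 (mod 11); (2|11)=-1, (10|11)=-1; sign (−1)^0·-1^2·-1^0 = +1.
(a,b)_17: α=1, u≡16; β=0, v≡6 (mod 17); (16|17)=+1, (6|17)=-1; sign (−1)^0·+1^0·-1^1 = -1.
(a,b)_7: α=0, u≡2; β=1, v≡2 (mod 7); (2|7)=+1, (2|7)=+1; sign (−1)^0·+1^1·+1^0 = +1.
(a,b)_19: α=1, u≡2; β=0, v≡4 (mod 19); (2|19)=-1, (4|19)=+1; sign (−1)^0·-1^0·+1^1 = +1.
(a,b)_29: α=0, u≡21; β=1, v≡25 (mod 29); (21|29)=-1, (25|29)=+1; sign (−1)^0·-1^1·+1^0 = -1.
(a,b)_∞: sgn(646)=+, sgn(-1015)=−, so +1.
|Ram(646, -1015)| = 2, even; anisotropic at {17, 29}.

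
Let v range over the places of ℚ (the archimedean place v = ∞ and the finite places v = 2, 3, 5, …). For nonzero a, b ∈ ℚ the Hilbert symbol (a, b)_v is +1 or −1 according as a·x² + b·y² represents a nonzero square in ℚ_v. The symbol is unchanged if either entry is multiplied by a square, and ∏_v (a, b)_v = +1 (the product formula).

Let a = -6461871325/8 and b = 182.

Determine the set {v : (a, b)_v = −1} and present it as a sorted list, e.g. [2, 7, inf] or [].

[2, 13]

Mod squares: a ≡ -26, b ≡ 182. Check v ∈ {∞, 2, 5, 7, 13}.
v=2: v_2(a)=-3, v_2(b)=1; units ≡ 3, 3 (mod 8); ε·ε+αω+βω = 1·1+-3·1+1·1 ≡ 1  ⇒  (a,b)_2 = -1.
v=∞: -26 < 0 and 182 > 0  ⇒  (a,b)_∞ = +1.
v=7: a=7^6·(≡4), b=7^1·(≡5) mod 7; (4|7)=+1, (5|7)=-1; (−1)^{6·1·3}·(+1)^1·(-1)^6 = +1.
v=5: a=5^2·(≡4), b=5^0·(≡2) mod 5; (4|5)=+1, (2|5)=-1; (−1)^{2·0·2}·(+1)^0·(-1)^2 = +1.
v=13: a=13^3·(≡8), b=13^1·(≡1) mod 13; (8|13)=-1, (1|13)=+1; (−1)^{3·1·6}·(-1)^1·(+1)^3 = -1.
|Ram(-26, 182)| = 2, even; anisotropic at {2, 13}.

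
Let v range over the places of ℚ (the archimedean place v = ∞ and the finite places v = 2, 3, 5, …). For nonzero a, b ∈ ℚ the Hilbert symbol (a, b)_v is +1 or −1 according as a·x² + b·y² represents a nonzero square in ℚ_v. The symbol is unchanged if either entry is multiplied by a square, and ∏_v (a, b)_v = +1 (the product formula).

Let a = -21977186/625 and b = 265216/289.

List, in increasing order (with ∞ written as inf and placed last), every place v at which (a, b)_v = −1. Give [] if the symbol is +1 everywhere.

[11, 19, 29, 37]

Mod squares: a ≡ -448514, b ≡ 259. Check v ∈ {∞, 2, 5, 7, 11, 17, 19, 29, 37}.
v=19: a=19^1·(≡6), b=19^0·(≡13) mod 19; (6|19)=+1, (13|19)=-1; (−1)^{1·0·9}·(+1)^0·(-1)^1 = -1.
v=7: a=7^2·(≡2), b=7^1·(≡2) mod 7; (2|7)=+1, (2|7)=+1; (−1)^{2·1·3}·(+1)^1·(+1)^2 = +1.
v=2: v_2(a)=1, v_2(b)=10; units ≡ 7, 3 (mod 8); ε·ε+αω+βω = 1·1+1·1+10·0 ≡ 0  ⇒  (a,b)_2 = +1.
v=11: a=11^1·(≡9), b=11^0·(≡2) mod 11; (9|11)=+1, (2|11)=-1; (−1)^{1·0·5}·(+1)^0·(-1)^1 = -1.
v=17: a=17^0·(≡7), b=17^-2·(≡16) mod 17; (7|17)=-1, (16|17)=+1; (−1)^{0·-2·8}·(-1)^-2·(+1)^0 = +1.
v=29: a=29^1·(≡25), b=29^0·(≡18) mod 29; (25|29)=+1, (18|29)=-1; (−1)^{1·0·14}·(+1)^0·(-1)^1 = -1.
v=37: a=37^1·(≡32), b=37^1·(≡12) mod 37; (32|37)=-1, (12|37)=+1; (−1)^{1·1·18}·(-1)^1·(+1)^1 = -1.
v=∞: -448514 < 0 and 259 > 0  ⇒  (a,b)_∞ = +1.
v=5: a=5^-4·(≡4), b=5^0·(≡4) mod 5; (4|5)=+1, (4|5)=+1; (−1)^{-4·0·2}·(+1)^0·(+1)^-4 = +1.
|Ram(-448514, 259)| = 4, even; anisotropic at {11, 19, 29, 37}.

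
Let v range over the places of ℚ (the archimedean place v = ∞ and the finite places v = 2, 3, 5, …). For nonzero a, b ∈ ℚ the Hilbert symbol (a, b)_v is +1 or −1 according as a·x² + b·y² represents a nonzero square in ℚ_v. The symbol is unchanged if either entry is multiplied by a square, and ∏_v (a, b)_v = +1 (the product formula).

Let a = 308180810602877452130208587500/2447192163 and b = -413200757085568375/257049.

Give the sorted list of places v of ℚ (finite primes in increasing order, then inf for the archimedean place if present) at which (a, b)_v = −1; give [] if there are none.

[3, 5, 11, 31]

Mod squares: a ≡ 7905, b ≡ -11935. Check v ∈ {∞, 2, 3, 5, 7, 11, 13, 17, 29, 31}.
v=5: a=5^5·(≡1), b=5^3·(≡2) mod 5; (1|5)=+1, (2|5)=-1; (−1)^{5·3·2}·(+1)^3·(-1)^5 = -1.
v=7: a=7^6·(≡1), b=7^3·(≡6) mod 7; (1|7)=+1, (6|7)=-1; (−1)^{6·3·3}·(+1)^3·(-1)^6 = +1.
v=2: v_2(a)=2, v_2(b)=0; units ≡ 1, 1 (mod 8); ε·ε+αω+βω = 0·0+2·0+0·0 ≡ 0  ⇒  (a,b)_2 = +1.
v=17: a=17^3·(≡11), b=17^2·(≡1) mod 17; (11|17)=-1, (1|17)=+1; (−1)^{3·2·8}·(-1)^2·(+1)^3 = +1.
v=3: a=3^-1·(≡1), b=3^-2·(≡2) mod 3; (1|3)=+1, (2|3)=-1; (−1)^{-1·-2·1}·(+1)^-2·(-1)^-1 = -1.
v=31: a=31^5·(≡10), b=31^3·(≡19) mod 31; (10|31)=+1, (19|31)=+1; (−1)^{5·3·15}·(+1)^3·(+1)^5 = -1.
v=∞: 7905 > 0 and -11935 < 0  ⇒  (a,b)_∞ = +1.
v=11: a=11^6·(≡6), b=11^3·(≡3) mod 11; (6|11)=-1, (3|11)=+1; (−1)^{6·3·5}·(-1)^3·(+1)^6 = -1.
v=13: a=13^-8·(≡12), b=13^-4·(≡10) mod 13; (12|13)=+1, (10|13)=+1; (−1)^{-8·-4·6}·(+1)^-4·(+1)^-8 = +1.
v=29: a=29^2·(≡2), b=29^2·(≡28) mod 29; (2|29)=-1, (28|29)=+1; (−1)^{2·2·14}·(-1)^2·(+1)^2 = +1.
(7905, -11935 / ℚ) ramifies at {3, 5, 11, 31}: a division algebra.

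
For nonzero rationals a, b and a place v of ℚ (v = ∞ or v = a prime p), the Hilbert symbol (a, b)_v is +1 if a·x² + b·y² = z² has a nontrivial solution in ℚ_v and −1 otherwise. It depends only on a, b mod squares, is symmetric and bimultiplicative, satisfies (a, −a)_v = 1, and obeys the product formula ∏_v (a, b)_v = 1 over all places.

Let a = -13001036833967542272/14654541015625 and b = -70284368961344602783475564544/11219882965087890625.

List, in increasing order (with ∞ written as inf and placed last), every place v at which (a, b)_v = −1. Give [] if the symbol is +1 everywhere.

(a, b) ≡ (-17, -3441) mod (ℚ^×)²; places V = {2, 3, 5, 7, 11, 17, 19, 31, 37, ∞}.
(a,b)_2: α=12, β=20; u≡7, v≡7 (mod 8); ε(u)ε(v)=1·1, αω(v)=12·0, βω(u)=20·0; sum ≡ 1  ⇒  -1.
(a,b)_11: α=2, u≡9; β=2, v≡7 (mod 11); (9|11)=+1, (7|11)=-1; sign (−1)^0·+1^2·-1^2 = +1.
(a,b)_3: α=2, u≡1; β=3, v≡2 (mod 3); (1|3)=+1, (2|3)=-1; sign (−1)^0·+1^3·-1^2 = +1.
(a,b)_5: α=-14, u≡3; β=-20, v≡4 (mod 5); (3|5)=-1, (4|5)=+1; sign (−1)^0·-1^-20·+1^-14 = +1.
(a,b)_31: α=2, u≡9; β=3, v≡21 (mod 31); (9|31)=+1, (21|31)=-1; sign (−1)^0·+1^3·-1^2 = +1.
(a,b)_17: α=1, u≡8; β=2, v≡12 (mod 17); (8|17)=+1, (12|17)=-1; sign (−1)^0·+1^2·-1^1 = -1.
(a,b)_37: α=2, u≡2; β=3, v≡6 (mod 37); (2|37)=-1, (6|37)=-1; sign (−1)^0·-1^3·-1^2 = -1.
(a,b)_7: α=-4, u≡1; β=-6, v≡3 (mod 7); (1|7)=+1, (3|7)=-1; sign (−1)^0·+1^-6·-1^-4 = +1.
(a,b)_∞: sgn(-17)=−, sgn(-3441)=−, so -1.
(a,b)_19: α=4, u≡14; β=6, v≡9 (mod 19); (14|19)=-1, (9|19)=+1; sign (−1)^0·-1^6·+1^4 = +1.
|Ram(-17, -3441)| = 4, even; anisotropic at {2, 17, 37, ∞}.

[2, 17, 37, inf]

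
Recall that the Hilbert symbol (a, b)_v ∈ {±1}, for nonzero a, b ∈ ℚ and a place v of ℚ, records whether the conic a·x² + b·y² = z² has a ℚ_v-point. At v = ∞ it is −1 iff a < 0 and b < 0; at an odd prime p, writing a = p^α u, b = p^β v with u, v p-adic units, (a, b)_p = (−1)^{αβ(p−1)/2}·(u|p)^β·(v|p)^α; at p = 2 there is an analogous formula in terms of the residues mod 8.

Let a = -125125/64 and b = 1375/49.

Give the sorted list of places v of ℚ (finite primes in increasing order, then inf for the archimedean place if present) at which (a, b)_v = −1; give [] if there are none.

[2, 7]

Mod squares: a ≡ -5005, b ≡ 55. Check v ∈ {∞, 2, 5, 7, 11, 13}.
v=13: a=13^1·(≡5), b=13^0·(≡1) mod 13; (5|13)=-1, (1|13)=+1; (−1)^{1·0·6}·(-1)^0·(+1)^1 = +1.
v=5: a=5^3·(≡1), b=5^3·(≡4) mod 5; (1|5)=+1, (4|5)=+1; (−1)^{3·3·2}·(+1)^3·(+1)^3 = +1.
v=∞: -5005 < 0 and 55 > 0  ⇒  (a,b)_∞ = +1.
v=2: v_2(a)=-6, v_2(b)=0; units ≡ 3, 7 (mod 8); ε·ε+αω+βω = 1·1+-6·0+0·1 ≡ 1  ⇒  (a,b)_2 = -1.
v=7: a=7^1·(≡3), b=7^-2·(≡3) mod 7; (3|7)=-1, (3|7)=-1; (−1)^{1·-2·3}·(-1)^-2·(-1)^1 = -1.
v=11: a=11^1·(≡6), b=11^1·(≡3) mod 11; (6|11)=-1, (3|11)=+1; (−1)^{1·1·5}·(-1)^1·(+1)^1 = +1.
(-5005, 55 / ℚ) ramifies at {2, 7}: a division algebra.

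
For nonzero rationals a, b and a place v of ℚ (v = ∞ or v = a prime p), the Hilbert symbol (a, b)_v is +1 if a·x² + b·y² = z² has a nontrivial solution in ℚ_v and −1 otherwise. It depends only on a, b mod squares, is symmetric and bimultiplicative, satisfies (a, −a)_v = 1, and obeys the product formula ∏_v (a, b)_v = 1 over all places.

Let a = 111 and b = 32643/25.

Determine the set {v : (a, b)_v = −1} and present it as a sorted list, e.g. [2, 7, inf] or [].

[2, 13]

(a, b) ≡ (111, 403) mod (ℚ^×)²; places V = {2, 3, 5, 13, 31, 37, ∞}.
(a,b)_37: α=1, u≡3; β=0, v≡27 (mod 37); (3|37)=+1, (27|37)=+1; sign (−1)^0·+1^0·+1^1 = +1.
(a,b)_∞: sgn(111)=+, sgn(403)=+, so +1.
(a,b)_5: α=0, u≡1; β=-2, v≡3 (mod 5); (1|5)=+1, (3|5)=-1; sign (−1)^0·+1^-2·-1^0 = +1.
(a,b)_2: α=0, β=0; u≡7, v≡3 (mod 8); ε(u)ε(v)=1·1, αω(v)=0·1, βω(u)=0·0; sum ≡ 1  ⇒  -1.
(a,b)_3: α=1, u≡1; β=4, v≡1 (mod 3); (1|3)=+1, (1|3)=+1; sign (−1)^0·+1^4·+1^1 = +1.
(a,b)_13: α=0, u≡7; β=1, v≡11 (mod 13); (7|13)=-1, (11|13)=-1; sign (−1)^0·-1^1·-1^0 = -1.
(a,b)_31: α=0, u≡18; β=1, v≡26 (mod 31); (18|31)=+1, (26|31)=-1; sign (−1)^0·+1^1·-1^0 = +1.
(111, 403 / ℚ) ramifies at {2, 13}: a division algebra.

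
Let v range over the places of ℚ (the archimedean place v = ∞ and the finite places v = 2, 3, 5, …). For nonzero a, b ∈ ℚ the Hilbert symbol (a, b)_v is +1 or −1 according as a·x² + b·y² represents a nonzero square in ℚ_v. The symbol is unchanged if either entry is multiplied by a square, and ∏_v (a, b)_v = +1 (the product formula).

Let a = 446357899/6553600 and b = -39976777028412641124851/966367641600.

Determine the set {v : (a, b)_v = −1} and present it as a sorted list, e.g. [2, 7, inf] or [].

Mod squares: a ≡ 9139, b ≡ -200651. Check v ∈ {∞, 2, 3, 5, 11, 13, 17, 19, 29, 37}.
v=13: a=13^3·(≡3), b=13^6·(≡1) mod 13; (3|13)=+1, (1|13)=+1; (−1)^{3·6·6}·(+1)^6·(+1)^3 = +1.
v=5: a=5^-2·(≡1), b=5^-2·(≡1) mod 5; (1|5)=+1, (1|5)=+1; (−1)^{-2·-2·2}·(+1)^-2·(+1)^-2 = +1.
v=19: a=19^1·(≡11), b=19^2·(≡2) mod 19; (11|19)=+1, (2|19)=-1; (−1)^{1·2·9}·(+1)^2·(-1)^1 = -1.
v=37: a=37^1·(≡36), b=37^3·(≡4) mod 37; (36|37)=+1, (4|37)=+1; (−1)^{1·3·18}·(+1)^3·(+1)^1 = +1.
v=29: a=29^0·(≡13), b=29^1·(≡11) mod 29; (13|29)=+1, (11|29)=-1; (−1)^{0·1·14}·(+1)^1·(-1)^0 = +1.
v=3: a=3^0·(≡1), b=3^-2·(≡1) mod 3; (1|3)=+1, (1|3)=+1; (−1)^{0·-2·1}·(+1)^-2·(+1)^0 = +1.
v=17: a=17^2·(≡5), b=17^5·(≡11) mod 17; (5|17)=-1, (11|17)=-1; (−1)^{2·5·8}·(-1)^5·(-1)^2 = -1.
v=2: v_2(a)=-18, v_2(b)=-32; units ≡ 3, 5 (mod 8); ε·ε+αω+βω = 1·0+-18·1+-32·1 ≡ 0  ⇒  (a,b)_2 = +1.
v=11: a=11^0·(≡1), b=11^1·(≡6) mod 11; (1|11)=+1, (6|11)=-1; (−1)^{0·1·5}·(+1)^1·(-1)^0 = +1.
v=∞: 9139 > 0 and -200651 < 0  ⇒  (a,b)_∞ = +1.
Ram(9139, -200651) = {17, 19}; no ℚ_17-point on the conic.

[17, 19]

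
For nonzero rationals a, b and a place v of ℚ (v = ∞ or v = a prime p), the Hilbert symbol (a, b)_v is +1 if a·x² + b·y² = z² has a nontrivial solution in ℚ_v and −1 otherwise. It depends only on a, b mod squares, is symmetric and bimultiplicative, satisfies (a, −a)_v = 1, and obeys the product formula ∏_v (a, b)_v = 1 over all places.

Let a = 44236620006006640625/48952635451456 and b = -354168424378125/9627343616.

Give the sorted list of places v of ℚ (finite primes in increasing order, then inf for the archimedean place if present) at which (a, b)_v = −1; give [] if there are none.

[5, 11]

Mod squares: a ≡ 17, b ≡ -55. Check v ∈ {∞, 2, 3, 5, 7, 11, 17, 23, 41, 43}.
v=41: a=41^2·(≡34), b=41^2·(≡35) mod 41; (34|41)=-1, (35|41)=-1; (−1)^{2·2·20}·(-1)^2·(-1)^2 = +1.
v=23: a=23^4·(≡11), b=23^2·(≡21) mod 23; (11|23)=-1, (21|23)=-1; (−1)^{4·2·11}·(-1)^2·(-1)^4 = +1.
v=43: a=43^-6·(≡6), b=43^-4·(≡25) mod 43; (6|43)=+1, (25|43)=+1; (−1)^{-6·-4·21}·(+1)^-4·(+1)^-6 = +1.
v=17: a=17^3·(≡9), b=17^2·(≡2) mod 17; (9|17)=+1, (2|17)=+1; (−1)^{3·2·8}·(+1)^2·(+1)^3 = +1.
v=3: a=3^0·(≡2), b=3^2·(≡2) mod 3; (2|3)=-1, (2|3)=-1; (−1)^{0·2·1}·(-1)^2·(-1)^0 = +1.
v=7: a=7^2·(≡3), b=7^2·(≡4) mod 7; (3|7)=-1, (4|7)=+1; (−1)^{2·2·3}·(-1)^2·(+1)^2 = +1.
v=11: a=11^-2·(≡8), b=11^-1·(≡2) mod 11; (8|11)=-1, (2|11)=-1; (−1)^{-2·-1·5}·(-1)^-1·(-1)^-2 = -1.
v=5: a=5^8·(≡2), b=5^5·(≡4) mod 5; (2|5)=-1, (4|5)=+1; (−1)^{8·5·2}·(-1)^5·(+1)^8 = -1.
v=2: v_2(a)=-6, v_2(b)=-8; units ≡ 1, 1 (mod 8); ε·ε+αω+βω = 0·0+-6·0+-8·0 ≡ 0  ⇒  (a,b)_2 = +1.
v=∞: 17 > 0 and -55 < 0  ⇒  (a,b)_∞ = +1.
|Ram(17, -55)| = 2, even; anisotropic at {5, 11}.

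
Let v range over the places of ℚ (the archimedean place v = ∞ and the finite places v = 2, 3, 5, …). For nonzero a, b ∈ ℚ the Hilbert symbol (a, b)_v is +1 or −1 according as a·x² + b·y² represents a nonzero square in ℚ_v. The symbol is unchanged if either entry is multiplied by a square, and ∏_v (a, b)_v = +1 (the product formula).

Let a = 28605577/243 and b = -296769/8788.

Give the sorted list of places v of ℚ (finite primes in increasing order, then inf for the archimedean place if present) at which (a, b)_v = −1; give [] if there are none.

Mod squares: a ≡ 51051, b ≡ -7293. Check v ∈ {∞, 2, 3, 7, 11, 13, 17, 23, 41}.
v=23: a=23^0·(≡19), b=23^2·(≡7) mod 23; (19|23)=-1, (7|23)=-1; (−1)^{0·2·11}·(-1)^2·(-1)^0 = +1.
v=3: a=3^-5·(≡1), b=3^1·(≡2) mod 3; (1|3)=+1, (2|3)=-1; (−1)^{-5·1·1}·(+1)^1·(-1)^-5 = +1.
v=7: a=7^1·(≡6), b=7^0·(≡1) mod 7; (6|7)=-1, (1|7)=+1; (−1)^{1·0·3}·(-1)^0·(+1)^1 = +1.
v=17: a=17^1·(≡11), b=17^1·(≡15) mod 17; (11|17)=-1, (15|17)=+1; (−1)^{1·1·8}·(-1)^1·(+1)^1 = -1.
v=41: a=41^2·(≡13), b=41^0·(≡8) mod 41; (13|41)=-1, (8|41)=+1; (−1)^{2·0·20}·(-1)^0·(+1)^2 = +1.
v=∞: 51051 > 0 and -7293 < 0  ⇒  (a,b)_∞ = +1.
v=2: v_2(a)=0, v_2(b)=-2; units ≡ 3, 3 (mod 8); ε·ε+αω+βω = 1·1+0·1+-2·1 ≡ 1  ⇒  (a,b)_2 = -1.
v=13: a=13^1·(≡4), b=13^-3·(≡2) mod 13; (4|13)=+1, (2|13)=-1; (−1)^{1·-3·6}·(+1)^-3·(-1)^1 = -1.
v=11: a=11^1·(≡8), b=11^1·(≡7) mod 11; (8|11)=-1, (7|11)=-1; (−1)^{1·1·5}·(-1)^1·(-1)^1 = -1.
(51051, -7293 / ℚ) ramifies at {2, 11, 13, 17}: a division algebra.

[2, 11, 13, 17]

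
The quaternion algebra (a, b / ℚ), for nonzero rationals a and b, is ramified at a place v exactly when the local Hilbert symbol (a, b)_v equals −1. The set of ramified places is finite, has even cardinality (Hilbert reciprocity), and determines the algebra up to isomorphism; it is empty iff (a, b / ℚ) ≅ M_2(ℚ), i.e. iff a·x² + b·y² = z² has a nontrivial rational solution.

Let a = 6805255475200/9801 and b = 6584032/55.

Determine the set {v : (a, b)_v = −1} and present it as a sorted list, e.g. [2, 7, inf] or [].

[2, 5, 11, 19]

(a, b) ≡ (13, 461890) mod (ℚ^×)²; places V = {2, 3, 5, 7, 11, 13, 17, 19, ∞}.
(a,b)_5: α=2, u≡3; β=-1, v≡2 (mod 5); (3|5)=-1, (2|5)=-1; sign (−1)^0·-1^-1·-1^2 = -1.
(a,b)_∞: sgn(13)=+, sgn(461890)=+, so +1.
(a,b)_19: α=2, u≡13; β=1, v≡16 (mod 19); (13|19)=-1, (16|19)=+1; sign (−1)^0·-1^1·+1^2 = -1.
(a,b)_11: α=-2, u≡7; β=-1, v≡3 (mod 11); (7|11)=-1, (3|11)=+1; sign (−1)^0·-1^-1·+1^-2 = -1.
(a,b)_2: α=12, β=5; u≡5, v≡1 (mod 8); ε(u)ε(v)=0·0, αω(v)=12·0, βω(u)=5·1; sum ≡ 1  ⇒  -1.
(a,b)_13: α=1, u≡1; β=1, v≡12 (mod 13); (1|13)=+1, (12|13)=+1; sign (−1)^0·+1^1·+1^1 = +1.
(a,b)_17: α=2, u≡15; β=1, v≡9 (mod 17); (15|17)=+1, (9|17)=+1; sign (−1)^0·+1^1·+1^2 = +1.
(a,b)_3: α=-4, u≡1; β=0, v≡1 (mod 3); (1|3)=+1, (1|3)=+1; sign (−1)^0·+1^0·+1^-4 = +1.
(a,b)_7: α=2, u≡3; β=2, v≡4 (mod 7); (3|7)=-1, (4|7)=+1; sign (−1)^0·-1^2·+1^2 = +1.
(13, 461890 / ℚ) ramifies at {2, 5, 11, 19}: a division algebra.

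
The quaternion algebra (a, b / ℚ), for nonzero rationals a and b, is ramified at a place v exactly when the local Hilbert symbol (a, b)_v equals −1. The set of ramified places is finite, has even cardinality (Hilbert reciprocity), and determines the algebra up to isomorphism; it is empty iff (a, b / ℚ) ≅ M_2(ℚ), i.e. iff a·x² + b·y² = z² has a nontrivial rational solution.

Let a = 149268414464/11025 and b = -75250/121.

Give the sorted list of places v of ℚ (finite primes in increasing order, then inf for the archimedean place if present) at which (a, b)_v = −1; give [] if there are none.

Mod squares: a ≡ 53909, b ≡ -3010. Check v ∈ {∞, 2, 3, 5, 7, 11, 13, 31, 37, 43, 47}.
v=37: a=37^1·(≡23), b=37^0·(≡23) mod 37; (23|37)=-1, (23|37)=-1; (−1)^{1·0·18}·(-1)^0·(-1)^1 = -1.
v=31: a=31^1·(≡15), b=31^0·(≡25) mod 31; (15|31)=-1, (25|31)=+1; (−1)^{1·0·15}·(-1)^0·(+1)^1 = +1.
v=11: a=11^0·(≡5), b=11^-2·(≡1) mod 11; (5|11)=+1, (1|11)=+1; (−1)^{0·-2·5}·(+1)^-2·(+1)^0 = +1.
v=2: v_2(a)=14, v_2(b)=1; units ≡ 5, 7 (mod 8); ε·ε+αω+βω = 0·1+14·0+1·1 ≡ 1  ⇒  (a,b)_2 = -1.
v=3: a=3^-2·(≡2), b=3^0·(≡2) mod 3; (2|3)=-1, (2|3)=-1; (−1)^{-2·0·1}·(-1)^0·(-1)^-2 = +1.
v=47: a=47^1·(≡26), b=47^0·(≡26) mod 47; (26|47)=-1, (26|47)=-1; (−1)^{1·0·23}·(-1)^0·(-1)^1 = -1.
v=5: a=5^-2·(≡4), b=5^3·(≡3) mod 5; (4|5)=+1, (3|5)=-1; (−1)^{-2·3·2}·(+1)^3·(-1)^-2 = +1.
v=13: a=13^2·(≡5), b=13^0·(≡5) mod 13; (5|13)=-1, (5|13)=-1; (−1)^{2·0·6}·(-1)^0·(-1)^2 = +1.
v=∞: 53909 > 0 and -3010 < 0  ⇒  (a,b)_∞ = +1.
v=43: a=43^0·(≡20), b=43^1·(≡36) mod 43; (20|43)=-1, (36|43)=+1; (−1)^{0·1·21}·(-1)^1·(+1)^0 = -1.
v=7: a=7^-2·(≡1), b=7^1·(≡1) mod 7; (1|7)=+1, (1|7)=+1; (−1)^{-2·1·3}·(+1)^1·(+1)^-2 = +1.
(53909, -3010 / ℚ) ramifies at {2, 37, 43, 47}: a division algebra.

[2, 37, 43, 47]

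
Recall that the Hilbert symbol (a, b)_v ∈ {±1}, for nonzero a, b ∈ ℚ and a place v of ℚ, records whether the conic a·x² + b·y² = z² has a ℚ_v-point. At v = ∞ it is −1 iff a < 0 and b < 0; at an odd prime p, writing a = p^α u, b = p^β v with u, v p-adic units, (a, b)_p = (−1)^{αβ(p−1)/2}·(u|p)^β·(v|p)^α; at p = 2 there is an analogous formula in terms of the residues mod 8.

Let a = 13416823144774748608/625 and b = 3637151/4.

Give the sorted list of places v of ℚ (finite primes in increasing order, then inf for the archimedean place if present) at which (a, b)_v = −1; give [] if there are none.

Mod squares: a ≡ 15847, b ≡ 3637151. Check v ∈ {∞, 2, 5, 7, 13, 19, 23, 29, 41, 53}.
v=41: a=41^2·(≡16), b=41^1·(≡7) mod 41; (16|41)=+1, (7|41)=-1; (−1)^{2·1·20}·(+1)^1·(-1)^2 = +1.
v=29: a=29^2·(≡16), b=29^1·(≡13) mod 29; (16|29)=+1, (13|29)=+1; (−1)^{2·1·14}·(+1)^1·(+1)^2 = +1.
v=19: a=19^2·(≡1), b=19^1·(≡1) mod 19; (1|19)=+1, (1|19)=+1; (−1)^{2·1·9}·(+1)^1·(+1)^2 = +1.
v=23: a=23^3·(≡19), b=23^1·(≡3) mod 23; (19|23)=-1, (3|23)=+1; (−1)^{3·1·11}·(-1)^1·(+1)^3 = +1.
v=∞: 15847 > 0 and 3637151 > 0  ⇒  (a,b)_∞ = +1.
v=53: a=53^1·(≡18), b=53^0·(≡33) mod 53; (18|53)=-1, (33|53)=-1; (−1)^{1·0·26}·(-1)^0·(-1)^1 = -1.
v=2: v_2(a)=6, v_2(b)=-2; units ≡ 7, 7 (mod 8); ε·ε+αω+βω = 1·1+6·0+-2·0 ≡ 1  ⇒  (a,b)_2 = -1.
v=7: a=7^2·(≡6), b=7^1·(≡1) mod 7; (6|7)=-1, (1|7)=+1; (−1)^{2·1·3}·(-1)^1·(+1)^2 = -1.
v=13: a=13^1·(≡12), b=13^0·(≡6) mod 13; (12|13)=+1, (6|13)=-1; (−1)^{1·0·6}·(+1)^0·(-1)^1 = -1.
v=5: a=5^-4·(≡3), b=5^0·(≡4) mod 5; (3|5)=-1, (4|5)=+1; (−1)^{-4·0·2}·(-1)^0·(+1)^-4 = +1.
|Ram(15847, 3637151)| = 4, even; anisotropic at {2, 7, 13, 53}.

[2, 7, 13, 53]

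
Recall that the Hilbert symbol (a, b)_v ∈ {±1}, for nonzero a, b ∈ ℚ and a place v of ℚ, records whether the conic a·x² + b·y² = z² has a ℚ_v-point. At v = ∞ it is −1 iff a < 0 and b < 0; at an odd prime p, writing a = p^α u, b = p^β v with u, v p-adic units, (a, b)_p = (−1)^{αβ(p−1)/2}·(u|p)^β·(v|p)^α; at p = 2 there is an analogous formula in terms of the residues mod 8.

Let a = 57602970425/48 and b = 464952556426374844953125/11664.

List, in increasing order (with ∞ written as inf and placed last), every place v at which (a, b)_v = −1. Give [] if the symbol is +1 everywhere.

[3, 7, 11, 13, 23, 29]

Mod squares: a ≡ 167739, b ≡ 79373. Check v ∈ {∞, 2, 3, 5, 7, 11, 13, 17, 23, 29}.
v=23: a=23^1·(≡3), b=23^3·(≡13) mod 23; (3|23)=+1, (13|23)=+1; (−1)^{1·3·11}·(+1)^3·(+1)^1 = -1.
v=17: a=17^1·(≡7), b=17^1·(≡5) mod 17; (7|17)=-1, (5|17)=-1; (−1)^{1·1·8}·(-1)^1·(-1)^1 = +1.
v=11: a=11^1·(≡5), b=11^2·(≡6) mod 11; (5|11)=+1, (6|11)=-1; (−1)^{1·2·5}·(+1)^2·(-1)^1 = -1.
v=29: a=29^2·(≡8), b=29^5·(≡17) mod 29; (8|29)=-1, (17|29)=-1; (−1)^{2·5·14}·(-1)^5·(-1)^2 = -1.
v=5: a=5^2·(≡4), b=5^6·(≡3) mod 5; (4|5)=+1, (3|5)=-1; (−1)^{2·6·2}·(+1)^6·(-1)^2 = +1.
v=∞: 167739 > 0 and 79373 > 0  ⇒  (a,b)_∞ = +1.
v=2: v_2(a)=-4, v_2(b)=-4; units ≡ 3, 5 (mod 8); ε·ε+αω+βω = 1·0+-4·1+-4·1 ≡ 0  ⇒  (a,b)_2 = +1.
v=3: a=3^-1·(≡2), b=3^-6·(≡2) mod 3; (2|3)=-1, (2|3)=-1; (−1)^{-1·-6·1}·(-1)^-6·(-1)^-1 = -1.
v=13: a=13^1·(≡7), b=13^2·(≡6) mod 13; (7|13)=-1, (6|13)=-1; (−1)^{1·2·6}·(-1)^2·(-1)^1 = -1.
v=7: a=7^2·(≡5), b=7^3·(≡3) mod 7; (5|7)=-1, (3|7)=-1; (−1)^{2·3·3}·(-1)^3·(-1)^2 = -1.
|Ram(167739, 79373)| = 6, even; anisotropic at {3, 7, 11, 13, 23, 29}.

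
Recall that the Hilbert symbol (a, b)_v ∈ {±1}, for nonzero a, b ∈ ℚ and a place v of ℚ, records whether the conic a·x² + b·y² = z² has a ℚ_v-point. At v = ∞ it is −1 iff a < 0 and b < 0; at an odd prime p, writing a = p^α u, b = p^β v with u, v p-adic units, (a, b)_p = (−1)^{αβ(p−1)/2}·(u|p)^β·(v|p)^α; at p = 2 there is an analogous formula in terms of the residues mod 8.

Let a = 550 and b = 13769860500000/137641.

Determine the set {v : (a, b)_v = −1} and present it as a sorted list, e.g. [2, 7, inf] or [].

[2, 19]

(a, b) ≡ (22, 418) mod (ℚ^×)²; places V = {2, 3, 5, 7, 11, 19, 53, ∞}.
(a,b)_2: α=1, β=5; u≡3, v≡1 (mod 8); ε(u)ε(v)=1·0, αω(v)=1·0, βω(u)=5·1; sum ≡ 1  ⇒  -1.
(a,b)_53: α=0, u≡20; β=-2, v≡10 (mod 53); (20|53)=-1, (10|53)=+1; sign (−1)^0·-1^-2·+1^0 = +1.
(a,b)_7: α=0, u≡4; β=-2, v≡5 (mod 7); (4|7)=+1, (5|7)=-1; sign (−1)^0·+1^-2·-1^0 = +1.
(a,b)_11: α=1, u≡6; β=5, v≡4 (mod 11); (6|11)=-1, (4|11)=+1; sign (−1)^1·-1^5·+1^1 = +1.
(a,b)_∞: sgn(22)=+, sgn(418)=+, so +1.
(a,b)_5: α=2, u≡2; β=6, v≡2 (mod 5); (2|5)=-1, (2|5)=-1; sign (−1)^0·-1^6·-1^2 = +1.
(a,b)_3: α=0, u≡1; β=2, v≡1 (mod 3); (1|3)=+1, (1|3)=+1; sign (−1)^0·+1^2·+1^0 = +1.
(a,b)_19: α=0, u≡18; β=1, v≡18 (mod 19); (18|19)=-1, (18|19)=-1; sign (−1)^0·-1^1·-1^0 = -1.
Ram(22, 418) = {2, 19}; no ℚ_2-point on the conic.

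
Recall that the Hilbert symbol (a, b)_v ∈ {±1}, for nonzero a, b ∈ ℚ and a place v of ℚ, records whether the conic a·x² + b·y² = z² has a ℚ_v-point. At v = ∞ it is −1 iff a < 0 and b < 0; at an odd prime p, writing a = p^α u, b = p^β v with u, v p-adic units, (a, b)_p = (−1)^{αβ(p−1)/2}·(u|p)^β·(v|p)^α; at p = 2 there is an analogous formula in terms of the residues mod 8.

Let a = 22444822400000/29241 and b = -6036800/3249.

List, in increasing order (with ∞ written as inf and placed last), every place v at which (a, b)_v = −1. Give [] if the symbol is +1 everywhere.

[2, 5, 7, 11]

Mod squares: a ≡ 35, b ≡ -77. Check v ∈ {∞, 2, 3, 5, 7, 11, 13, 19}.
v=5: a=5^5·(≡3), b=5^2·(≡2) mod 5; (3|5)=-1, (2|5)=-1; (−1)^{5·2·2}·(-1)^2·(-1)^5 = -1.
v=7: a=7^3·(≡6), b=7^3·(≡5) mod 7; (6|7)=-1, (5|7)=-1; (−1)^{3·3·3}·(-1)^3·(-1)^3 = -1.
v=2: v_2(a)=10, v_2(b)=6; units ≡ 3, 3 (mod 8); ε·ε+αω+βω = 1·1+10·1+6·1 ≡ 1  ⇒  (a,b)_2 = -1.
v=13: a=13^2·(≡3), b=13^0·(≡3) mod 13; (3|13)=+1, (3|13)=+1; (−1)^{2·0·6}·(+1)^0·(+1)^2 = +1.
v=∞: 35 > 0 and -77 < 0  ⇒  (a,b)_∞ = +1.
v=19: a=19^-2·(≡1), b=19^-2·(≡12) mod 19; (1|19)=+1, (12|19)=-1; (−1)^{-2·-2·9}·(+1)^-2·(-1)^-2 = +1.
v=3: a=3^-4·(≡2), b=3^-2·(≡1) mod 3; (2|3)=-1, (1|3)=+1; (−1)^{-4·-2·1}·(-1)^-2·(+1)^-4 = +1.
v=11: a=11^2·(≡10), b=11^1·(≡3) mod 11; (10|11)=-1, (3|11)=+1; (−1)^{2·1·5}·(-1)^1·(+1)^2 = -1.
Ram(35, -77) = {2, 5, 7, 11}; no ℚ_2-point on the conic.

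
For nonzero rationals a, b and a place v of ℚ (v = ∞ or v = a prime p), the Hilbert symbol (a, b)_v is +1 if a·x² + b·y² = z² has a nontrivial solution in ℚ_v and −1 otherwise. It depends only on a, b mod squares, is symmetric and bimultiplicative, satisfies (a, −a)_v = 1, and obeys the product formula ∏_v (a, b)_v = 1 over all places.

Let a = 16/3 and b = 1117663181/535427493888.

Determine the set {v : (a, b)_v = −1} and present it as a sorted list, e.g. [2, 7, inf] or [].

(a, b) ≡ (3, 1887) mod (ℚ^×)²; places V = {2, 3, 7, 17, 23, 31, 37, 41, 43, ∞}.
(a,b)_37: α=0, u≡30; β=1, v≡23 (mod 37); (30|37)=+1, (23|37)=-1; sign (−1)^0·+1^1·-1^0 = +1.
(a,b)_43: α=0, u≡34; β=2, v≡10 (mod 43); (34|43)=-1, (10|43)=+1; sign (−1)^0·-1^2·+1^0 = +1.
(a,b)_7: α=0, u≡3; β=-2, v≡1 (mod 7); (3|7)=-1, (1|7)=+1; sign (−1)^0·-1^-2·+1^0 = +1.
(a,b)_41: α=0, u≡19; β=-2, v≡18 (mod 41); (19|41)=-1, (18|41)=+1; sign (−1)^0·-1^-2·+1^0 = +1.
(a,b)_∞: sgn(3)=+, sgn(1887)=+, so +1.
(a,b)_23: α=0, u≡13; β=-2, v≡13 (mod 23); (13|23)=+1, (13|23)=+1; sign (−1)^0·+1^-2·+1^0 = +1.
(a,b)_3: α=-1, u≡1; β=-1, v≡2 (mod 3); (1|3)=+1, (2|3)=-1; sign (−1)^1·+1^-1·-1^-1 = +1.
(a,b)_17: α=0, u≡11; β=1, v≡13 (mod 17); (11|17)=-1, (13|17)=+1; sign (−1)^0·-1^1·+1^0 = -1.
(a,b)_31: α=0, u≡26; β=2, v≡27 (mod 31); (26|31)=-1, (27|31)=-1; sign (−1)^0·-1^2·-1^0 = +1.
(a,b)_2: α=4, β=-12; u≡3, v≡7 (mod 8); ε(u)ε(v)=1·1, αω(v)=4·0, βω(u)=-12·1; sum ≡ 1  ⇒  -1.
Ram(3, 1887) = {2, 17}; no ℚ_2-point on the conic.

[2, 17]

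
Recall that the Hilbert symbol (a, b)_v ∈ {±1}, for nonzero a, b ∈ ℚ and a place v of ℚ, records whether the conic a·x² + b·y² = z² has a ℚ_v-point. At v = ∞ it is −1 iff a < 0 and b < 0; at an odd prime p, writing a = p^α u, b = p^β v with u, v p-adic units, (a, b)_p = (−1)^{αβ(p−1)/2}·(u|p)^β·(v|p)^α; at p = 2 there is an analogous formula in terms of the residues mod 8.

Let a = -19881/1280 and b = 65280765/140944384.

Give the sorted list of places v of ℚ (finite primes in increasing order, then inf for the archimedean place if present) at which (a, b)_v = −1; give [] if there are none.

(a, b) ≡ (-5, 165) mod (ℚ^×)²; places V = {2, 3, 5, 7, 11, 17, 37, 47, 53, ∞}.
(a,b)_∞: sgn(-5)=−, sgn(165)=+, so +1.
(a,b)_5: α=-1, u≡4; β=1, v≡2 (mod 5); (4|5)=+1, (2|5)=-1; sign (−1)^0·+1^1·-1^-1 = -1.
(a,b)_3: α=2, u≡1; β=1, v≡1 (mod 3); (1|3)=+1, (1|3)=+1; sign (−1)^0·+1^1·+1^2 = +1.
(a,b)_47: α=2, u≡12; β=0, v≡8 (mod 47); (12|47)=+1, (8|47)=+1; sign (−1)^0·+1^0·+1^2 = +1.
(a,b)_53: α=0, u≡39; β=-2, v≡44 (mod 53); (39|53)=-1, (44|53)=+1; sign (−1)^0·-1^-2·+1^0 = +1.
(a,b)_17: α=0, u≡12; β=2, v≡3 (mod 17); (12|17)=-1, (3|17)=-1; sign (−1)^0·-1^2·-1^0 = +1.
(a,b)_7: α=0, u≡1; β=-2, v≡1 (mod 7); (1|7)=+1, (1|7)=+1; sign (−1)^0·+1^-2·+1^0 = +1.
(a,b)_11: α=0, u≡10; β=1, v≡3 (mod 11); (10|11)=-1, (3|11)=+1; sign (−1)^0·-1^1·+1^0 = -1.
(a,b)_2: α=-8, β=-10; u≡3, v≡5 (mod 8); ε(u)ε(v)=1·0, αω(v)=-8·1, βω(u)=-10·1; sum ≡ 0  ⇒  +1.
(a,b)_37: α=0, u≡23; β=2, v≡13 (mod 37); (23|37)=-1, (13|37)=-1; sign (−1)^0·-1^2·-1^0 = +1.
(-5, 165 / ℚ) ramifies at {5, 11}: a division algebra.

[5, 11]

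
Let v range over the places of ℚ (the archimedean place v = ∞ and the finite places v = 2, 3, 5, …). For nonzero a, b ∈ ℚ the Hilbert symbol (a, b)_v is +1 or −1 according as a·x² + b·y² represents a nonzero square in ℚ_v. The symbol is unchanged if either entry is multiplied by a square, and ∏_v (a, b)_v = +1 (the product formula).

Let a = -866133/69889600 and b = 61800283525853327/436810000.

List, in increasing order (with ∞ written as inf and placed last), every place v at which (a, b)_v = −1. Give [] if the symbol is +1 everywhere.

(a, b) ≡ (-37, 1327703) mod (ℚ^×)²; places V = {2, 3, 5, 7, 11, 13, 17, 19, 37, 41, 47, 53, ∞}.
(a,b)_7: α=0, u≡3; β=6, v≡5 (mod 7); (3|7)=-1, (5|7)=-1; sign (−1)^0·-1^6·-1^0 = +1.
(a,b)_19: α=-2, u≡17; β=-2, v≡2 (mod 19); (17|19)=+1, (2|19)=-1; sign (−1)^0·+1^-2·-1^-2 = +1.
(a,b)_13: α=0, u≡5; β=1, v≡1 (mod 13); (5|13)=-1, (1|13)=+1; sign (−1)^0·-1^1·+1^0 = -1.
(a,b)_41: α=0, u≡20; β=1, v≡29 (mod 41); (20|41)=+1, (29|41)=-1; sign (−1)^0·+1^1·-1^0 = +1.
(a,b)_37: α=1, u≡3; β=2, v≡29 (mod 37); (3|37)=+1, (29|37)=-1; sign (−1)^0·+1^2·-1^1 = -1.
(a,b)_5: α=-2, u≡3; β=-4, v≡2 (mod 5); (3|5)=-1, (2|5)=-1; sign (−1)^0·-1^-4·-1^-2 = +1.
(a,b)_3: α=4, u≡2; β=0, v≡2 (mod 3); (2|3)=-1, (2|3)=-1; sign (−1)^0·-1^0·-1^4 = +1.
(a,b)_53: α=0, u≡17; β=1, v≡27 (mod 53); (17|53)=+1, (27|53)=-1; sign (−1)^0·+1^1·-1^0 = +1.
(a,b)_2: α=-6, β=-4; u≡3, v≡7 (mod 8); ε(u)ε(v)=1·1, αω(v)=-6·0, βω(u)=-4·1; sum ≡ 1  ⇒  -1.
(a,b)_17: α=2, u≡5; β=2, v≡6 (mod 17); (5|17)=-1, (6|17)=-1; sign (−1)^0·-1^2·-1^2 = +1.
(a,b)_11: α=-2, u≡7; β=-2, v≡9 (mod 11); (7|11)=-1, (9|11)=+1; sign (−1)^0·-1^-2·+1^-2 = +1.
(a,b)_47: α=0, u≡40; β=1, v≡8 (mod 47); (40|47)=-1, (8|47)=+1; sign (−1)^0·-1^1·+1^0 = -1.
(a,b)_∞: sgn(-37)=−, sgn(1327703)=+, so +1.
|Ram(-37, 1327703)| = 4, even; anisotropic at {2, 13, 37, 47}.

[2, 13, 37, 47]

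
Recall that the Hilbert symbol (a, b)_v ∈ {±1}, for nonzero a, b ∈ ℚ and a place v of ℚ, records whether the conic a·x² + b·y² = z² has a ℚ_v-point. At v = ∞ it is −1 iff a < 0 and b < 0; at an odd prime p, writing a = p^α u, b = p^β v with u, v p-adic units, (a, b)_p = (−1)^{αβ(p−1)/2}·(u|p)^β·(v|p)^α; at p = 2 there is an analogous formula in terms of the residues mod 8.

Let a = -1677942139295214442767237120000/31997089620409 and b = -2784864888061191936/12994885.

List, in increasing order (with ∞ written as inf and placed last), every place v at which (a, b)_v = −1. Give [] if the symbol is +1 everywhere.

Mod squares: a ≡ -16302, b ≡ -19635. Check v ∈ {∞, 2, 3, 5, 7, 11, 13, 17, 19, 23, 37}.
v=17: a=17^-4·(≡8), b=17^-3·(≡15) mod 17; (8|17)=+1, (15|17)=+1; (−1)^{-4·-3·8}·(+1)^-3·(+1)^-4 = +1.
v=19: a=19^3·(≡6), b=19^2·(≡16) mod 19; (6|19)=+1, (16|19)=+1; (−1)^{3·2·9}·(+1)^2·(+1)^3 = +1.
v=13: a=13^3·(≡5), b=13^2·(≡2) mod 13; (5|13)=-1, (2|13)=-1; (−1)^{3·2·6}·(-1)^2·(-1)^3 = -1.
v=37: a=37^-2·(≡18), b=37^0·(≡12) mod 37; (18|37)=-1, (12|37)=+1; (−1)^{-2·0·18}·(-1)^0·(+1)^-2 = +1.
v=11: a=11^3·(≡5), b=11^1·(≡2) mod 11; (5|11)=+1, (2|11)=-1; (−1)^{3·1·5}·(+1)^1·(-1)^3 = +1.
v=3: a=3^11·(≡2), b=3^9·(≡1) mod 3; (2|3)=-1, (1|3)=+1; (−1)^{11·9·1}·(-1)^9·(+1)^11 = +1.
v=2: v_2(a)=17, v_2(b)=8; units ≡ 1, 5 (mod 8); ε·ε+αω+βω = 0·0+17·1+8·0 ≡ 1  ⇒  (a,b)_2 = -1.
v=∞: -16302 < 0 and -19635 < 0  ⇒  (a,b)_∞ = -1.
v=23: a=23^-4·(≡10), b=23^-2·(≡7) mod 23; (10|23)=-1, (7|23)=-1; (−1)^{-4·-2·11}·(-1)^-2·(-1)^-4 = +1.
v=5: a=5^4·(≡2), b=5^-1·(≡2) mod 5; (2|5)=-1, (2|5)=-1; (−1)^{4·-1·2}·(-1)^-1·(-1)^4 = -1.
v=7: a=7^8·(≡4), b=7^7·(≡1) mod 7; (4|7)=+1, (1|7)=+1; (−1)^{8·7·3}·(+1)^7·(+1)^8 = +1.
|Ram(-16302, -19635)| = 4, even; anisotropic at {2, 5, 13, ∞}.

[2, 5, 13, inf]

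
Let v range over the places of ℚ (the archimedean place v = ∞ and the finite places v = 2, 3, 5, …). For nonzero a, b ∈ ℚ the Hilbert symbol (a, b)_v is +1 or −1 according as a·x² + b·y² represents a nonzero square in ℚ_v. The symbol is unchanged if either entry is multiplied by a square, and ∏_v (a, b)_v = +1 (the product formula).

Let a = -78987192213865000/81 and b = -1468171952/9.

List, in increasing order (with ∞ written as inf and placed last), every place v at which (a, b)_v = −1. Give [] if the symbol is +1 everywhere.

(a, b) ≡ (-1066, -323) mod (ℚ^×)²; places V = {2, 3, 5, 13, 17, 19, 41, ∞}.
(a,b)_19: α=2, u≡9; β=1, v≡12 (mod 19); (9|19)=+1, (12|19)=-1; sign (−1)^0·+1^1·-1^2 = +1.
(a,b)_∞: sgn(-1066)=−, sgn(-323)=−, so -1.
(a,b)_5: α=4, u≡1; β=0, v≡2 (mod 5); (1|5)=+1, (2|5)=-1; sign (−1)^0·+1^0·-1^4 = +1.
(a,b)_13: α=3, u≡10; β=2, v≡7 (mod 13); (10|13)=+1, (7|13)=-1; sign (−1)^0·+1^2·-1^3 = -1.
(a,b)_2: α=3, β=4; u≡3, v≡5 (mod 8); ε(u)ε(v)=1·0, αω(v)=3·1, βω(u)=4·1; sum ≡ 1  ⇒  -1.
(a,b)_3: α=-4, u≡2; β=-2, v≡1 (mod 3); (2|3)=-1, (1|3)=+1; sign (−1)^0·-1^-2·+1^-4 = +1.
(a,b)_41: α=3, u≡30; β=2, v≡8 (mod 41); (30|41)=-1, (8|41)=+1; sign (−1)^0·-1^2·+1^3 = +1.
(a,b)_17: α=2, u≡7; β=1, v≡8 (mod 17); (7|17)=-1, (8|17)=+1; sign (−1)^0·-1^1·+1^2 = -1.
|Ram(-1066, -323)| = 4, even; anisotropic at {2, 13, 17, ∞}.

[2, 13, 17, inf]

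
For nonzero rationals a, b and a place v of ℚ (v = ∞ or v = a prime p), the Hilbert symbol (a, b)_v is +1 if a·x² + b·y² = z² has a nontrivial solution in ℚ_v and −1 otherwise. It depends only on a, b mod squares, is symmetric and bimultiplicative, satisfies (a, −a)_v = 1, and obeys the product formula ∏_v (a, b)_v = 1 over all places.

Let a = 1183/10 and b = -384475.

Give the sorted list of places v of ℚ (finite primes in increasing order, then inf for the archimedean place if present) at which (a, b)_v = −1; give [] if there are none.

[2, 13]

(a, b) ≡ (70, -91) mod (ℚ^×)²; places V = {2, 5, 7, 13, ∞}.
(a,b)_13: α=2, u≡2; β=3, v≡7 (mod 13); (2|13)=-1, (7|13)=-1; sign (−1)^0·-1^3·-1^2 = -1.
(a,b)_2: α=-1, β=0; u≡3, v≡5 (mod 8); ε(u)ε(v)=1·0, αω(v)=-1·1, βω(u)=0·1; sum ≡ 1  ⇒  -1.
(a,b)_7: α=1, u≡5; β=1, v≡4 (mod 7); (5|7)=-1, (4|7)=+1; sign (−1)^1·-1^1·+1^1 = +1.
(a,b)_∞: sgn(70)=+, sgn(-91)=−, so +1.
(a,b)_5: α=-1, u≡4; β=2, v≡1 (mod 5); (4|5)=+1, (1|5)=+1; sign (−1)^0·+1^2·+1^-1 = +1.
Ram(70, -91) = {2, 13}; no ℚ_2-point on the conic.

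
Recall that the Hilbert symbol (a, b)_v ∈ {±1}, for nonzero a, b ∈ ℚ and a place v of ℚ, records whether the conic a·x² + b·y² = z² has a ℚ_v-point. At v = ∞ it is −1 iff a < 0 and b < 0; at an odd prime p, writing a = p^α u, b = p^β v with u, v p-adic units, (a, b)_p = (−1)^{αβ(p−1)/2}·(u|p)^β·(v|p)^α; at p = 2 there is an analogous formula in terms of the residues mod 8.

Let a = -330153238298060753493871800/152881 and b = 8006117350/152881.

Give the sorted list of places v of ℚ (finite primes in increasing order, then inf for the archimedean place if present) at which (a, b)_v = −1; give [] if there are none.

[2, 31]

Mod squares: a ≡ -176638, b ≡ 4774. Check v ∈ {∞, 2, 3, 5, 7, 11, 17, 23, 31, 37}.
v=5: a=5^2·(≡3), b=5^2·(≡4) mod 5; (3|5)=-1, (4|5)=+1; (−1)^{2·2·2}·(-1)^2·(+1)^2 = +1.
v=23: a=23^-2·(≡9), b=23^-2·(≡3) mod 23; (9|23)=+1, (3|23)=+1; (−1)^{-2·-2·11}·(+1)^-2·(+1)^-2 = +1.
v=11: a=11^3·(≡8), b=11^1·(≡4) mod 11; (8|11)=-1, (4|11)=+1; (−1)^{3·1·5}·(-1)^1·(+1)^3 = +1.
v=∞: -176638 < 0 and 4774 > 0  ⇒  (a,b)_∞ = +1.
v=7: a=7^7·(≡2), b=7^3·(≡6) mod 7; (2|7)=+1, (6|7)=-1; (−1)^{7·3·3}·(+1)^3·(-1)^7 = +1.
v=2: v_2(a)=3, v_2(b)=1; units ≡ 1, 3 (mod 8); ε·ε+αω+βω = 0·1+3·1+1·0 ≡ 1  ⇒  (a,b)_2 = -1.
v=17: a=17^-2·(≡15), b=17^-2·(≡12) mod 17; (15|17)=+1, (12|17)=-1; (−1)^{-2·-2·8}·(+1)^-2·(-1)^-2 = +1.
v=31: a=31^3·(≡26), b=31^1·(≡27) mod 31; (26|31)=-1, (27|31)=-1; (−1)^{3·1·15}·(-1)^1·(-1)^3 = -1.
v=3: a=3^6·(≡2), b=3^0·(≡1) mod 3; (2|3)=-1, (1|3)=+1; (−1)^{6·0·1}·(-1)^0·(+1)^6 = +1.
v=37: a=37^5·(≡9), b=37^2·(≡11) mod 37; (9|37)=+1, (11|37)=+1; (−1)^{5·2·18}·(+1)^2·(+1)^5 = +1.
Ram(-176638, 4774) = {2, 31}; no ℚ_2-point on the conic.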